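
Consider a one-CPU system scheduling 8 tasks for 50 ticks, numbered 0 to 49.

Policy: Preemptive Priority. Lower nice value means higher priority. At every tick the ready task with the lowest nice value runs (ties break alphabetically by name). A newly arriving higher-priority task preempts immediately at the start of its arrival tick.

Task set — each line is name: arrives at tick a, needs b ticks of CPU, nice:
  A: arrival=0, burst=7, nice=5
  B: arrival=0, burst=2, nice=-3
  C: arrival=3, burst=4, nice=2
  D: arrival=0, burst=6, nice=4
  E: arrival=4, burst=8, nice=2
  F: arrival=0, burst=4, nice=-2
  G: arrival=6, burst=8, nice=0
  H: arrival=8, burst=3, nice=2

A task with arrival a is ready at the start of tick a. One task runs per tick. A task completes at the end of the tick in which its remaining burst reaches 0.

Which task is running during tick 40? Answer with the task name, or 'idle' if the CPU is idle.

running at tick 40 = A

t=0: ready={A,B,D,F} → run B
t=1: ready={A,B,D,F} → run B
t=2: ready={A,D,F} → run F
t=3: ready={A,C,D,F} → run F
t=4: ready={A,C,D,E,F} → run F
t=5: ready={A,C,D,E,F} → run F
t=6: ready={A,C,D,E,G} → run G
t=7: ready={A,C,D,E,G} → run G
t=8: ready={A,C,D,E,G,H} → run G
t=9: ready={A,C,D,E,G,H} → run G
t=10: ready={A,C,D,E,G,H} → run G
t=11: ready={A,C,D,E,G,H} → run G
t=12: ready={A,C,D,E,G,H} → run G
t=13: ready={A,C,D,E,G,H} → run G
t=14: ready={A,C,D,E,H} → run C
t=15: ready={A,C,D,E,H} → run C
t=16: ready={A,C,D,E,H} → run C
t=17: ready={A,C,D,E,H} → run C
t=18: ready={A,D,E,H} → run E
t=19: ready={A,D,E,H} → run E
t=20: ready={A,D,E,H} → run E
t=21: ready={A,D,E,H} → run E
t=22: ready={A,D,E,H} → run E
t=23: ready={A,D,E,H} → run E
t=24: ready={A,D,E,H} → run E
t=25: ready={A,D,E,H} → run E
t=26: ready={A,D,H} → run H
t=27: ready={A,D,H} → run H
t=28: ready={A,D,H} → run H
t=29: ready={A,D} → run D
t=30: ready={A,D} → run D
t=31: ready={A,D} → run D
t=32: ready={A,D} → run D
t=33: ready={A,D} → run D
t=34: ready={A,D} → run D
t=35: ready={A} → run A
t=36: ready={A} → run A
t=37: ready={A} → run A
t=38: ready={A} → run A
t=39: ready={A} → run A
t=40: ready={A} → run A
t=41: ready={A} → run A
t=42: (idle)
t=43: (idle)
t=44: (idle)
t=45: (idle)
t=46: (idle)
t=47: (idle)
t=48: (idle)
t=49: (idle)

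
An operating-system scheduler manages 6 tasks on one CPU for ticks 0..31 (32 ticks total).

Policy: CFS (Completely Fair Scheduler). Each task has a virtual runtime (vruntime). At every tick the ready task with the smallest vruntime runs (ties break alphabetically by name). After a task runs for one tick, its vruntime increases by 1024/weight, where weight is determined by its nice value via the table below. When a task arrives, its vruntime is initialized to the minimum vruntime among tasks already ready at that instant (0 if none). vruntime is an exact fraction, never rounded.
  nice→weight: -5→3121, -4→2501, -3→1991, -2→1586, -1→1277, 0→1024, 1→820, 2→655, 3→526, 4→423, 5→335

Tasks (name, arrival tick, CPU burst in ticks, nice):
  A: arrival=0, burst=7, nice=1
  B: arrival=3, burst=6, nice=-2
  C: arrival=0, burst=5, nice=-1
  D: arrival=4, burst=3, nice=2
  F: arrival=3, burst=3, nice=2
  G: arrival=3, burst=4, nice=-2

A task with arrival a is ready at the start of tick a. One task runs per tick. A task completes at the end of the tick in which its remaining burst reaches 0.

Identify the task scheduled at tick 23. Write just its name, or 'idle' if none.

running at tick 23 = F

t=0: vr[A=0 C=0] → run A
t=1: vr[A=256/205 C=0] → run C
t=2: vr[A=256/205 C=1024/1277] → run C
t=3: vr[A=256/205 B=256/205 C=2048/1277 F=256/205 G=256/205] → run A
t=4: vr[A=512/205 B=256/205 C=2048/1277 D=256/205 F=256/205 G=256/205] → run B
t=5: vr[A=512/205 B=307968/162565 C=2048/1277 D=256/205 F=256/205 G=256/205] → run D
t=6: vr[A=512/205 B=307968/162565 C=2048/1277 D=15104/5371 F=256/205 G=256/205] → run F
t=7: vr[A=512/205 B=307968/162565 C=2048/1277 D=15104/5371 F=15104/5371 G=256/205] → run G
t=8: vr[A=512/205 B=307968/162565 C=2048/1277 D=15104/5371 F=15104/5371 G=307968/162565] → run C
t=9: vr[A=512/205 B=307968/162565 C=3072/1277 D=15104/5371 F=15104/5371 G=307968/162565] → run B
t=10: vr[A=512/205 B=412928/162565 C=3072/1277 D=15104/5371 F=15104/5371 G=307968/162565] → run G
t=11: vr[A=512/205 B=412928/162565 C=3072/1277 D=15104/5371 F=15104/5371 G=412928/162565] → run C
t=12: vr[A=512/205 B=412928/162565 C=4096/1277 D=15104/5371 F=15104/5371 G=412928/162565] → run A
t=13: vr[A=768/205 B=412928/162565 C=4096/1277 D=15104/5371 F=15104/5371 G=412928/162565] → run B
t=14: vr[A=768/205 B=517888/162565 C=4096/1277 D=15104/5371 F=15104/5371 G=412928/162565] → run G
t=15: vr[A=768/205 B=517888/162565 C=4096/1277 D=15104/5371 F=15104/5371 G=517888/162565] → run D
t=16: vr[A=768/205 B=517888/162565 C=4096/1277 D=117504/26855 F=15104/5371 G=517888/162565] → run F
t=17: vr[A=768/205 B=517888/162565 C=4096/1277 D=117504/26855 F=117504/26855 G=517888/162565] → run B
t=18: vr[A=768/205 B=622848/162565 C=4096/1277 D=117504/26855 F=117504/26855 G=517888/162565] → run G
t=19: vr[A=768/205 B=622848/162565 C=4096/1277 D=117504/26855 F=117504/26855] → run C
t=20: vr[A=768/205 B=622848/162565 D=117504/26855 F=117504/26855] → run A
t=21: vr[A=1024/205 B=622848/162565 D=117504/26855 F=117504/26855] → run B
t=22: vr[A=1024/205 B=727808/162565 D=117504/26855 F=117504/26855] → run D
t=23: vr[A=1024/205 B=727808/162565 F=117504/26855] → run F
t=24: vr[A=1024/205 B=727808/162565] → run B
t=25: vr[A=1024/205] → run A
t=26: vr[A=256/41] → run A
t=27: vr[A=1536/205] → run A
t=28: (idle)
t=29: (idle)
t=30: (idle)
t=31: (idle)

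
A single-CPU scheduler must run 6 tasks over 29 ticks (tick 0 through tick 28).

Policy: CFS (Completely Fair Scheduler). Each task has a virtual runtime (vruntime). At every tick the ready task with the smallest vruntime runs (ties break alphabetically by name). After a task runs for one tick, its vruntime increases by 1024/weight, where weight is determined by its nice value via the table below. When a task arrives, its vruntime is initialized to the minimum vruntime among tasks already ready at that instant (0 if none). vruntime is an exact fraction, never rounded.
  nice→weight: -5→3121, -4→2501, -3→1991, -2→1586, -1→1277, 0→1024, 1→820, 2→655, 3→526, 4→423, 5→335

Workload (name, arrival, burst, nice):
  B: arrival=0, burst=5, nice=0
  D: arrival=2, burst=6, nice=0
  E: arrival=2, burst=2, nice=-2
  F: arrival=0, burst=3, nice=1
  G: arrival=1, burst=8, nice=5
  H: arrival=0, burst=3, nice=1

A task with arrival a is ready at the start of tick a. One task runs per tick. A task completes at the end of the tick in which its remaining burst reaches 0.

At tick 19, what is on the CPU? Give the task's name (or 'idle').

t=0: vr[B=0 F=0 H=0] → run B
t=1: vr[B=1 F=0 G=0 H=0] → run F
t=2: vr[B=1 D=0 E=0 F=256/205 G=0 H=0] → run D
t=3: vr[B=1 D=1 E=0 F=256/205 G=0 H=0] → run E
t=4: vr[B=1 D=1 E=512/793 F=256/205 G=0 H=0] → run G
t=5: vr[B=1 D=1 E=512/793 F=256/205 G=1024/335 H=0] → run H
t=6: vr[B=1 D=1 E=512/793 F=256/205 G=1024/335 H=256/205] → run E
t=7: vr[B=1 D=1 F=256/205 G=1024/335 H=256/205] → run B
t=8: vr[B=2 D=1 F=256/205 G=1024/335 H=256/205] → run D
t=9: vr[B=2 D=2 F=256/205 G=1024/335 H=256/205] → run F
t=10: vr[B=2 D=2 F=512/205 G=1024/335 H=256/205] → run H
t=11: vr[B=2 D=2 F=512/205 G=1024/335 H=512/205] → run B
t=12: vr[B=3 D=2 F=512/205 G=1024/335 H=512/205] → run D
t=13: vr[B=3 D=3 F=512/205 G=1024/335 H=512/205] → run F
t=14: vr[B=3 D=3 G=1024/335 H=512/205] → run H
t=15: vr[B=3 D=3 G=1024/335] → run B
t=16: vr[B=4 D=3 G=1024/335] → run D
t=17: vr[B=4 D=4 G=1024/335] → run G
t=18: vr[B=4 D=4 G=2048/335] → run B
t=19: vr[D=4 G=2048/335] → run D
t=20: vr[D=5 G=2048/335] → run D
t=21: vr[G=2048/335] → run G
t=22: vr[G=3072/335] → run G
t=23: vr[G=4096/335] → run G
t=24: vr[G=1024/67] → run G
t=25: vr[G=6144/335] → run G
t=26: vr[G=7168/335] → run G
t=27: (idle)
t=28: (idle)

running at tick 19 = D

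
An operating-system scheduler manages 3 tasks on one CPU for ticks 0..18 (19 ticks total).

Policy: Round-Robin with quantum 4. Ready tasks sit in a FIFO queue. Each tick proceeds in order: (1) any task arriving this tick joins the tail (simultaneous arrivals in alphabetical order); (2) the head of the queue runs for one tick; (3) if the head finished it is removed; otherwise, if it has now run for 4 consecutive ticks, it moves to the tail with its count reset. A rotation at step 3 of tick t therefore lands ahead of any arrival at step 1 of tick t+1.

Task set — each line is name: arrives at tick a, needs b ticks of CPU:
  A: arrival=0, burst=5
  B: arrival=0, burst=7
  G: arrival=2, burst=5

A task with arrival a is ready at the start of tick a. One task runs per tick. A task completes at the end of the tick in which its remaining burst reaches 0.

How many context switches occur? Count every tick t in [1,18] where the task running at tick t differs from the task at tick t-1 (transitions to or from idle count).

context switches = 6

t=0: queue=[A,B] q_used=0 → run A
t=1: queue=[A,B] q_used=1 → run A
t=2: queue=[A,B,G] q_used=2 → run A
t=3: queue=[A,B,G] q_used=3 → run A
t=4: queue=[B,G,A] q_used=0 → run B
t=5: queue=[B,G,A] q_used=1 → run B
t=6: queue=[B,G,A] q_used=2 → run B
t=7: queue=[B,G,A] q_used=3 → run B
t=8: queue=[G,A,B] q_used=0 → run G
t=9: queue=[G,A,B] q_used=1 → run G
t=10: queue=[G,A,B] q_used=2 → run G
t=11: queue=[G,A,B] q_used=3 → run G
t=12: queue=[A,B,G] q_used=0 → run A
t=13: queue=[B,G] q_used=0 → run B
t=14: queue=[B,G] q_used=1 → run B
t=15: queue=[B,G] q_used=2 → run B
t=16: queue=[G] q_used=0 → run G
t=17: (idle)
t=18: (idle)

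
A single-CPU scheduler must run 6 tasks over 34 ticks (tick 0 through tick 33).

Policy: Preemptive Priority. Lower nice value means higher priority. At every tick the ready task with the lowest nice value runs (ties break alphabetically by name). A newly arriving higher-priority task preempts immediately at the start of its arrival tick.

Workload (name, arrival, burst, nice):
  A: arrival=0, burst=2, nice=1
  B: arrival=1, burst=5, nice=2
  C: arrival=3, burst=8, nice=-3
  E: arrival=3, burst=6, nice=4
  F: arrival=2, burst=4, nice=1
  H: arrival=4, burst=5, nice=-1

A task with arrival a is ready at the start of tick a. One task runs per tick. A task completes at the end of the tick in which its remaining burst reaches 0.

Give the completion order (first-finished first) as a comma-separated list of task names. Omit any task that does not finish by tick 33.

completion order = A, C, H, F, B, E

t=0: ready={A} → run A
t=1: ready={A,B} → run A
t=2: ready={B,F} → run F
t=3: ready={B,C,E,F} → run C
t=4: ready={B,C,E,F,H} → run C
t=5: ready={B,C,E,F,H} → run C
t=6: ready={B,C,E,F,H} → run C
t=7: ready={B,C,E,F,H} → run C
t=8: ready={B,C,E,F,H} → run C
t=9: ready={B,C,E,F,H} → run C
t=10: ready={B,C,E,F,H} → run C
t=11: ready={B,E,F,H} → run H
t=12: ready={B,E,F,H} → run H
t=13: ready={B,E,F,H} → run H
t=14: ready={B,E,F,H} → run H
t=15: ready={B,E,F,H} → run H
t=16: ready={B,E,F} → run F
t=17: ready={B,E,F} → run F
t=18: ready={B,E,F} → run F
t=19: ready={B,E} → run B
t=20: ready={B,E} → run B
t=21: ready={B,E} → run B
t=22: ready={B,E} → run B
t=23: ready={B,E} → run B
t=24: ready={E} → run E
t=25: ready={E} → run E
t=26: ready={E} → run E
t=27: ready={E} → run E
t=28: ready={E} → run E
t=29: ready={E} → run E
t=30: (idle)
t=31: (idle)
t=32: (idle)
t=33: (idle)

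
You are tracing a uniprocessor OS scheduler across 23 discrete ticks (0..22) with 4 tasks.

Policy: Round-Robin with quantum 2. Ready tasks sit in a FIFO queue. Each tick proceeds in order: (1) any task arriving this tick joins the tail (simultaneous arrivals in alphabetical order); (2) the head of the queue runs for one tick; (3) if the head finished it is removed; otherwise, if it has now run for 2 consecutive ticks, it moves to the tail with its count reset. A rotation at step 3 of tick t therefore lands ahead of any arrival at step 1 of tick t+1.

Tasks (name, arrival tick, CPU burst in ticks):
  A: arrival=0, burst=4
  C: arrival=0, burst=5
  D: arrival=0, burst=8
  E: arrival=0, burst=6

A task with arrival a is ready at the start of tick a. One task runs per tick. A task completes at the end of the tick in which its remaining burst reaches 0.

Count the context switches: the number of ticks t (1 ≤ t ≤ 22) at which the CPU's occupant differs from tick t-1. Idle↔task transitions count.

context switches = 11

t=0: queue=[A,C,D,E] q_used=0 → run A
t=1: queue=[A,C,D,E] q_used=1 → run A
t=2: queue=[C,D,E,A] q_used=0 → run C
t=3: queue=[C,D,E,A] q_used=1 → run C
t=4: queue=[D,E,A,C] q_used=0 → run D
t=5: queue=[D,E,A,C] q_used=1 → run D
t=6: queue=[E,A,C,D] q_used=0 → run E
t=7: queue=[E,A,C,D] q_used=1 → run E
t=8: queue=[A,C,D,E] q_used=0 → run A
t=9: queue=[A,C,D,E] q_used=1 → run A
t=10: queue=[C,D,E] q_used=0 → run C
t=11: queue=[C,D,E] q_used=1 → run C
t=12: queue=[D,E,C] q_used=0 → run D
t=13: queue=[D,E,C] q_used=1 → run D
t=14: queue=[E,C,D] q_used=0 → run E
t=15: queue=[E,C,D] q_used=1 → run E
t=16: queue=[C,D,E] q_used=0 → run C
t=17: queue=[D,E] q_used=0 → run D
t=18: queue=[D,E] q_used=1 → run D
t=19: queue=[E,D] q_used=0 → run E
t=20: queue=[E,D] q_used=1 → run E
t=21: queue=[D] q_used=0 → run D
t=22: queue=[D] q_used=1 → run D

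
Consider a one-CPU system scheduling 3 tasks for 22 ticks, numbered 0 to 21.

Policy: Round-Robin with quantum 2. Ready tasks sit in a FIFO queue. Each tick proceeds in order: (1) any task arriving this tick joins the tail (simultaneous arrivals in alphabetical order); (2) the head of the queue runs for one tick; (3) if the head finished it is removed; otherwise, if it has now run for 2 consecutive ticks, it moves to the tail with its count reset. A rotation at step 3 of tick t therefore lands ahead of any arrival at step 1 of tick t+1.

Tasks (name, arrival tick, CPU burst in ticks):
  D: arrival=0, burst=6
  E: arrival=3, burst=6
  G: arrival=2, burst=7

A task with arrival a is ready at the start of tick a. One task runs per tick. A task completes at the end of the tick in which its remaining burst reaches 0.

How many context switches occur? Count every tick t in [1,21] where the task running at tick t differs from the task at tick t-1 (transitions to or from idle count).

t=0: queue=[D] q_used=0 → run D
t=1: queue=[D] q_used=1 → run D
t=2: queue=[D,G] q_used=0 → run D
t=3: queue=[D,G,E] q_used=1 → run D
t=4: queue=[G,E,D] q_used=0 → run G
t=5: queue=[G,E,D] q_used=1 → run G
t=6: queue=[E,D,G] q_used=0 → run E
t=7: queue=[E,D,G] q_used=1 → run E
t=8: queue=[D,G,E] q_used=0 → run D
t=9: queue=[D,G,E] q_used=1 → run D
t=10: queue=[G,E] q_used=0 → run G
t=11: queue=[G,E] q_used=1 → run G
t=12: queue=[E,G] q_used=0 → run E
t=13: queue=[E,G] q_used=1 → run E
t=14: queue=[G,E] q_used=0 → run G
t=15: queue=[G,E] q_used=1 → run G
t=16: queue=[E,G] q_used=0 → run E
t=17: queue=[E,G] q_used=1 → run E
t=18: queue=[G] q_used=0 → run G
t=19: (idle)
t=20: (idle)
t=21: (idle)

context switches = 9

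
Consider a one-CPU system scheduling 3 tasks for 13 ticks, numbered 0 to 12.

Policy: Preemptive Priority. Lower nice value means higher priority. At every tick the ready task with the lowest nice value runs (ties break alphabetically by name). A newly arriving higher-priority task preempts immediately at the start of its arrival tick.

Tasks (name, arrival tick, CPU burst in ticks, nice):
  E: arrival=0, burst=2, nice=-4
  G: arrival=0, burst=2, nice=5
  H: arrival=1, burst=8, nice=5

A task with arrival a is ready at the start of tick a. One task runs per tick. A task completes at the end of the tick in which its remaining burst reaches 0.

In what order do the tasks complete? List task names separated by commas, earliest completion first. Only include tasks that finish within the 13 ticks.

completion order = E, G, H

t=0: ready={E,G} → run E
t=1: ready={E,G,H} → run E
t=2: ready={G,H} → run G
t=3: ready={G,H} → run G
t=4: ready={H} → run H
t=5: ready={H} → run H
t=6: ready={H} → run H
t=7: ready={H} → run H
t=8: ready={H} → run H
t=9: ready={H} → run H
t=10: ready={H} → run H
t=11: ready={H} → run H
t=12: (idle)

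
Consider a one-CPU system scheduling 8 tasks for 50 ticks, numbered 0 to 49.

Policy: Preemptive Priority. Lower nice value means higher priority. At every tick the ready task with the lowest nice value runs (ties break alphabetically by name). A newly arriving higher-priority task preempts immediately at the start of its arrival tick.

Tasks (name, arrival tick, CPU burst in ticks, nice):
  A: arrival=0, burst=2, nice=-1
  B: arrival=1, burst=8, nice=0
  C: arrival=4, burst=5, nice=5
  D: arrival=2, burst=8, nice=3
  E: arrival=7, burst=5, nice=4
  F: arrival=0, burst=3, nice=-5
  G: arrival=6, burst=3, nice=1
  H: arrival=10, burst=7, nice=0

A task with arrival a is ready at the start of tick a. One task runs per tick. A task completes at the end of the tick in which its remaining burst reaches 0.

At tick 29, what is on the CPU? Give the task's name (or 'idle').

t=0: ready={A,F} → run F
t=1: ready={A,B,F} → run F
t=2: ready={A,B,D,F} → run F
t=3: ready={A,B,D} → run A
t=4: ready={A,B,C,D} → run A
t=5: ready={B,C,D} → run B
t=6: ready={B,C,D,G} → run B
t=7: ready={B,C,D,E,G} → run B
t=8: ready={B,C,D,E,G} → run B
t=9: ready={B,C,D,E,G} → run B
t=10: ready={B,C,D,E,G,H} → run B
t=11: ready={B,C,D,E,G,H} → run B
t=12: ready={B,C,D,E,G,H} → run B
t=13: ready={C,D,E,G,H} → run H
t=14: ready={C,D,E,G,H} → run H
t=15: ready={C,D,E,G,H} → run H
t=16: ready={C,D,E,G,H} → run H
t=17: ready={C,D,E,G,H} → run H
t=18: ready={C,D,E,G,H} → run H
t=19: ready={C,D,E,G,H} → run H
t=20: ready={C,D,E,G} → run G
t=21: ready={C,D,E,G} → run G
t=22: ready={C,D,E,G} → run G
t=23: ready={C,D,E} → run D
t=24: ready={C,D,E} → run D
t=25: ready={C,D,E} → run D
t=26: ready={C,D,E} → run D
t=27: ready={C,D,E} → run D
t=28: ready={C,D,E} → run D
t=29: ready={C,D,E} → run D
t=30: ready={C,D,E} → run D
t=31: ready={C,E} → run E
t=32: ready={C,E} → run E
t=33: ready={C,E} → run E
t=34: ready={C,E} → run E
t=35: ready={C,E} → run E
t=36: ready={C} → run C
t=37: ready={C} → run C
t=38: ready={C} → run C
t=39: ready={C} → run C
t=40: ready={C} → run C
t=41: (idle)
t=42: (idle)
t=43: (idle)
t=44: (idle)
t=45: (idle)
t=46: (idle)
t=47: (idle)
t=48: (idle)
t=49: (idle)

running at tick 29 = D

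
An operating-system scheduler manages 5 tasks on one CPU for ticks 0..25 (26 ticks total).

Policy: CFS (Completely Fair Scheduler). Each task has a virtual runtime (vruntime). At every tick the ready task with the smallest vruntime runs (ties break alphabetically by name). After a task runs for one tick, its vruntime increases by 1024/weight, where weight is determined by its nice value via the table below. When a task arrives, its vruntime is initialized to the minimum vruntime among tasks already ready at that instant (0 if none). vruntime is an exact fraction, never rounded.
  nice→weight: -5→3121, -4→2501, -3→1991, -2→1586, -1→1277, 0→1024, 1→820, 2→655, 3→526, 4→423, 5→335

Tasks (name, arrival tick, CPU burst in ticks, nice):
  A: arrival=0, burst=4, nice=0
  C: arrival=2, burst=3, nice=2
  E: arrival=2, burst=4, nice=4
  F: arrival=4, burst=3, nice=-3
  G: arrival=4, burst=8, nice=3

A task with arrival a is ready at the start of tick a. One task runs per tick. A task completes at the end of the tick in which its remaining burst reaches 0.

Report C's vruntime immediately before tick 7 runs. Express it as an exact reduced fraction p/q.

vruntime(C, start of tick 7) = 2334/655

t=0: vr[A=0] → run A
t=1: vr[A=1] → run A
t=2: vr[A=2 C=2 E=2] → run A
t=3: vr[A=3 C=2 E=2] → run C
t=4: vr[A=3 C=2334/655 E=2 F=2 G=2] → run E
t=5: vr[A=3 C=2334/655 E=1870/423 F=2 G=2] → run F
t=6: vr[A=3 C=2334/655 E=1870/423 F=5006/1991 G=2] → run G
t=7: vr[A=3 C=2334/655 E=1870/423 F=5006/1991 G=1038/263] → run F
t=8: vr[A=3 C=2334/655 E=1870/423 F=6030/1991 G=1038/263] → run A
t=9: vr[C=2334/655 E=1870/423 F=6030/1991 G=1038/263] → run F
t=10: vr[C=2334/655 E=1870/423 G=1038/263] → run C
t=11: vr[C=3358/655 E=1870/423 G=1038/263] → run G
t=12: vr[C=3358/655 E=1870/423 G=1550/263] → run E
t=13: vr[C=3358/655 E=2894/423 G=1550/263] → run C
t=14: vr[E=2894/423 G=1550/263] → run G
t=15: vr[E=2894/423 G=2062/263] → run E
t=16: vr[E=1306/141 G=2062/263] → run G
t=17: vr[E=1306/141 G=2574/263] → run E
t=18: vr[G=2574/263] → run G
t=19: vr[G=3086/263] → run G
t=20: vr[G=3598/263] → run G
t=21: vr[G=4110/263] → run G
t=22: (idle)
t=23: (idle)
t=24: (idle)
t=25: (idle)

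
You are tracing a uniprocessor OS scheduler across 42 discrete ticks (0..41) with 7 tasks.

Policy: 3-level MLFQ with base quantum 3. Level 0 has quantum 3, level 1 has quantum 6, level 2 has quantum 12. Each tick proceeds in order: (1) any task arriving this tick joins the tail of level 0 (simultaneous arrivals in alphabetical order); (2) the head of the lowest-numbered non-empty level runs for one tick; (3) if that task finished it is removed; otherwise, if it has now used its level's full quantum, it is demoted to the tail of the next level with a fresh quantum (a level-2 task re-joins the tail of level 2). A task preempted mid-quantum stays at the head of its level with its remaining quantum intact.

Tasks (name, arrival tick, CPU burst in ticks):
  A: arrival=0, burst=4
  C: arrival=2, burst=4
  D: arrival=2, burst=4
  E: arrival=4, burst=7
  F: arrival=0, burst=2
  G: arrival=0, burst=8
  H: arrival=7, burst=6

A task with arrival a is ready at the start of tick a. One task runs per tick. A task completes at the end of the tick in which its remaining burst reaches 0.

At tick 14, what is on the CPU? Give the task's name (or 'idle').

running at tick 14 = E

t=0: L0/L1/L2 = AFG/-/- → run A
t=1: L0/L1/L2 = AFG/-/- → run A
t=2: L0/L1/L2 = AFGCD/-/- → run A
t=3: L0/L1/L2 = FGCD/A/- → run F
t=4: L0/L1/L2 = FGCDE/A/- → run F
t=5: L0/L1/L2 = GCDE/A/- → run G
t=6: L0/L1/L2 = GCDE/A/- → run G
t=7: L0/L1/L2 = GCDEH/A/- → run G
t=8: L0/L1/L2 = CDEH/AG/- → run C
t=9: L0/L1/L2 = CDEH/AG/- → run C
t=10: L0/L1/L2 = CDEH/AG/- → run C
t=11: L0/L1/L2 = DEH/AGC/- → run D
t=12: L0/L1/L2 = DEH/AGC/- → run D
t=13: L0/L1/L2 = DEH/AGC/- → run D
t=14: L0/L1/L2 = EH/AGCD/- → run E
t=15: L0/L1/L2 = EH/AGCD/- → run E
t=16: L0/L1/L2 = EH/AGCD/- → run E
t=17: L0/L1/L2 = H/AGCDE/- → run H
t=18: L0/L1/L2 = H/AGCDE/- → run H
t=19: L0/L1/L2 = H/AGCDE/- → run H
t=20: L0/L1/L2 = -/AGCDEH/- → run A
t=21: L0/L1/L2 = -/GCDEH/- → run G
t=22: L0/L1/L2 = -/GCDEH/- → run G
t=23: L0/L1/L2 = -/GCDEH/- → run G
t=24: L0/L1/L2 = -/GCDEH/- → run G
t=25: L0/L1/L2 = -/GCDEH/- → run G
t=26: L0/L1/L2 = -/CDEH/- → run C
t=27: L0/L1/L2 = -/DEH/- → run D
t=28: L0/L1/L2 = -/EH/- → run E
t=29: L0/L1/L2 = -/EH/- → run E
t=30: L0/L1/L2 = -/EH/- → run E
t=31: L0/L1/L2 = -/EH/- → run E
t=32: L0/L1/L2 = -/H/- → run H
t=33: L0/L1/L2 = -/H/- → run H
t=34: L0/L1/L2 = -/H/- → run H
t=35: (idle)
t=36: (idle)
t=37: (idle)
t=38: (idle)
t=39: (idle)
t=40: (idle)
t=41: (idle)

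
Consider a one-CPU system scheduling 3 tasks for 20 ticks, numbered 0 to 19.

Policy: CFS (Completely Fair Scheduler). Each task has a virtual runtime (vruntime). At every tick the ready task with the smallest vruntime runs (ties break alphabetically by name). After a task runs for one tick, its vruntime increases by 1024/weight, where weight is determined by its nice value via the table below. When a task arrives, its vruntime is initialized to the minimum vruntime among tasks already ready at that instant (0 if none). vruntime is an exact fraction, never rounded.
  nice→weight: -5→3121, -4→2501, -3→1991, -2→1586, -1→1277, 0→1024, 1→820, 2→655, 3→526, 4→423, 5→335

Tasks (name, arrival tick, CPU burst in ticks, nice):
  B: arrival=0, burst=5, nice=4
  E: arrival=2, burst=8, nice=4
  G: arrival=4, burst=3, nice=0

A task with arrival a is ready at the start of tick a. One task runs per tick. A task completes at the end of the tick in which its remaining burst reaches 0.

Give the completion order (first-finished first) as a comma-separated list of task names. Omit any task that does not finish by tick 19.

completion order = G, B, E

t=0: vr[B=0] → run B
t=1: vr[B=1024/423] → run B
t=2: vr[B=2048/423 E=2048/423] → run B
t=3: vr[B=1024/141 E=2048/423] → run E
t=4: vr[B=1024/141 E=1024/141 G=1024/141] → run B
t=5: vr[B=4096/423 E=1024/141 G=1024/141] → run E
t=6: vr[B=4096/423 E=4096/423 G=1024/141] → run G
t=7: vr[B=4096/423 E=4096/423 G=1165/141] → run G
t=8: vr[B=4096/423 E=4096/423 G=1306/141] → run G
t=9: vr[B=4096/423 E=4096/423] → run B
t=10: vr[E=4096/423] → run E
t=11: vr[E=5120/423] → run E
t=12: vr[E=2048/141] → run E
t=13: vr[E=7168/423] → run E
t=14: vr[E=8192/423] → run E
t=15: vr[E=1024/47] → run E
t=16: (idle)
t=17: (idle)
t=18: (idle)
t=19: (idle)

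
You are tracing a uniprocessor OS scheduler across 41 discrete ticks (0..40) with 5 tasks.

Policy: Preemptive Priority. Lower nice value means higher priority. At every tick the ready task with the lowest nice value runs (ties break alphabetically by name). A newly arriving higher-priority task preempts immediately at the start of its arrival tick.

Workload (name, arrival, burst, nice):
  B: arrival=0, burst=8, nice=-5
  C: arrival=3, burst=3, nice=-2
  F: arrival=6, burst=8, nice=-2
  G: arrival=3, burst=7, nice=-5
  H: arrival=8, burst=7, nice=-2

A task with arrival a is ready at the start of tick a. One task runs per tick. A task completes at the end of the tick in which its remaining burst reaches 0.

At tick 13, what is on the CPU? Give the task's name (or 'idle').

running at tick 13 = G

t=0: ready={B} → run B
t=1: ready={B} → run B
t=2: ready={B} → run B
t=3: ready={B,C,G} → run B
t=4: ready={B,C,G} → run B
t=5: ready={B,C,G} → run B
t=6: ready={B,C,F,G} → run B
t=7: ready={B,C,F,G} → run B
t=8: ready={C,F,G,H} → run G
t=9: ready={C,F,G,H} → run G
t=10: ready={C,F,G,H} → run G
t=11: ready={C,F,G,H} → run G
t=12: ready={C,F,G,H} → run G
t=13: ready={C,F,G,H} → run G
t=14: ready={C,F,G,H} → run G
t=15: ready={C,F,H} → run C
t=16: ready={C,F,H} → run C
t=17: ready={C,F,H} → run C
t=18: ready={F,H} → run F
t=19: ready={F,H} → run F
t=20: ready={F,H} → run F
t=21: ready={F,H} → run F
t=22: ready={F,H} → run F
t=23: ready={F,H} → run F
t=24: ready={F,H} → run F
t=25: ready={F,H} → run F
t=26: ready={H} → run H
t=27: ready={H} → run H
t=28: ready={H} → run H
t=29: ready={H} → run H
t=30: ready={H} → run H
t=31: ready={H} → run H
t=32: ready={H} → run H
t=33: (idle)
t=34: (idle)
t=35: (idle)
t=36: (idle)
t=37: (idle)
t=38: (idle)
t=39: (idle)
t=40: (idle)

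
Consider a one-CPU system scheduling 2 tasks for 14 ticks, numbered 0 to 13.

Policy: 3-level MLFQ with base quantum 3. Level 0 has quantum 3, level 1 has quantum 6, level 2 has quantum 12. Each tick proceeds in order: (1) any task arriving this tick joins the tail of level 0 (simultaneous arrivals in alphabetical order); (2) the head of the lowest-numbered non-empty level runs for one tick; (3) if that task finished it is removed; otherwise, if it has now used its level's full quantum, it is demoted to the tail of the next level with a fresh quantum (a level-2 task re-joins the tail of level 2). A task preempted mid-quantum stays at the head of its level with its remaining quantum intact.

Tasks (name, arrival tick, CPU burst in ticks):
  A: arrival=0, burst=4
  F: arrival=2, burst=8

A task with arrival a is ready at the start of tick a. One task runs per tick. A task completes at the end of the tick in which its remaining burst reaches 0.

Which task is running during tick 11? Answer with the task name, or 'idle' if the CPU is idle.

t=0: L0/L1/L2 = A/-/- → run A
t=1: L0/L1/L2 = A/-/- → run A
t=2: L0/L1/L2 = AF/-/- → run A
t=3: L0/L1/L2 = F/A/- → run F
t=4: L0/L1/L2 = F/A/- → run F
t=5: L0/L1/L2 = F/A/- → run F
t=6: L0/L1/L2 = -/AF/- → run A
t=7: L0/L1/L2 = -/F/- → run F
t=8: L0/L1/L2 = -/F/- → run F
t=9: L0/L1/L2 = -/F/- → run F
t=10: L0/L1/L2 = -/F/- → run F
t=11: L0/L1/L2 = -/F/- → run F
t=12: (idle)
t=13: (idle)

running at tick 11 = F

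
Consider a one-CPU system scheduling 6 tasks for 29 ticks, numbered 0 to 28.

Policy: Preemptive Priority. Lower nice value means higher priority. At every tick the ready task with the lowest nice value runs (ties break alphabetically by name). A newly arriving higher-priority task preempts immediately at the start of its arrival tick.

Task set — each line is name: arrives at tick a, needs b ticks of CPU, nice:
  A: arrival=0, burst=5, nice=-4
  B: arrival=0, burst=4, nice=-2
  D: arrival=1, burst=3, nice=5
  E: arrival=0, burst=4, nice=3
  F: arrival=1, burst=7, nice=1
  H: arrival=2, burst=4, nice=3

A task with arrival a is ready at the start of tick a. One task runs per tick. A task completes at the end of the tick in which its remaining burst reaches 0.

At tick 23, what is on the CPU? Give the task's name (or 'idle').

t=0: ready={A,B,E} → run A
t=1: ready={A,B,D,E,F} → run A
t=2: ready={A,B,D,E,F,H} → run A
t=3: ready={A,B,D,E,F,H} → run A
t=4: ready={A,B,D,E,F,H} → run A
t=5: ready={B,D,E,F,H} → run B
t=6: ready={B,D,E,F,H} → run B
t=7: ready={B,D,E,F,H} → run B
t=8: ready={B,D,E,F,H} → run B
t=9: ready={D,E,F,H} → run F
t=10: ready={D,E,F,H} → run F
t=11: ready={D,E,F,H} → run F
t=12: ready={D,E,F,H} → run F
t=13: ready={D,E,F,H} → run F
t=14: ready={D,E,F,H} → run F
t=15: ready={D,E,F,H} → run F
t=16: ready={D,E,H} → run E
t=17: ready={D,E,H} → run E
t=18: ready={D,E,H} → run E
t=19: ready={D,E,H} → run E
t=20: ready={D,H} → run H
t=21: ready={D,H} → run H
t=22: ready={D,H} → run H
t=23: ready={D,H} → run H
t=24: ready={D} → run D
t=25: ready={D} → run D
t=26: ready={D} → run D
t=27: (idle)
t=28: (idle)

running at tick 23 = H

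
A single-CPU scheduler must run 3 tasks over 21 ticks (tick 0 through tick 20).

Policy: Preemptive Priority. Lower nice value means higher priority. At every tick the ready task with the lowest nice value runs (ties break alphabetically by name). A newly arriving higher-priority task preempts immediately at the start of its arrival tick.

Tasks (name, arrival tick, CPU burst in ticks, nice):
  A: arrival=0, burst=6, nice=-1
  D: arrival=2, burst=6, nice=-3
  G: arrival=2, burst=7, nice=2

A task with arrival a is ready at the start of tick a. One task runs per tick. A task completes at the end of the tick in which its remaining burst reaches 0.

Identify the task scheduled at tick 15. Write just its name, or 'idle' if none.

t=0: ready={A} → run A
t=1: ready={A} → run A
t=2: ready={A,D,G} → run D
t=3: ready={A,D,G} → run D
t=4: ready={A,D,G} → run D
t=5: ready={A,D,G} → run D
t=6: ready={A,D,G} → run D
t=7: ready={A,D,G} → run D
t=8: ready={A,G} → run A
t=9: ready={A,G} → run A
t=10: ready={A,G} → run A
t=11: ready={A,G} → run A
t=12: ready={G} → run G
t=13: ready={G} → run G
t=14: ready={G} → run G
t=15: ready={G} → run G
t=16: ready={G} → run G
t=17: ready={G} → run G
t=18: ready={G} → run G
t=19: (idle)
t=20: (idle)

running at tick 15 = G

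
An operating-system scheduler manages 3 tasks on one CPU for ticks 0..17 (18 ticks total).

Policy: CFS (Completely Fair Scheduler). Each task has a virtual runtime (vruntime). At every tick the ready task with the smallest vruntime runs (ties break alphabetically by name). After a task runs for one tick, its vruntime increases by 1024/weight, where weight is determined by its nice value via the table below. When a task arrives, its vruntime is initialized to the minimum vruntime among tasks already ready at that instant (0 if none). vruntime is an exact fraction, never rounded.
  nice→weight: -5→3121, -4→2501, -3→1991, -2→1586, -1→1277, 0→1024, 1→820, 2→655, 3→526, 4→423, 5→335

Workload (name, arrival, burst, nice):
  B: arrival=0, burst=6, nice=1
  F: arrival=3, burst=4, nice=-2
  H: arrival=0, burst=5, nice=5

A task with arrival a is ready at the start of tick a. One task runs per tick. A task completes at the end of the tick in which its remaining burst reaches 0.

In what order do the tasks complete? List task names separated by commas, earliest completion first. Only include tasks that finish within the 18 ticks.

t=0: vr[B=0 H=0] → run B
t=1: vr[B=256/205 H=0] → run H
t=2: vr[B=256/205 H=1024/335] → run B
t=3: vr[B=512/205 F=512/205 H=1024/335] → run B
t=4: vr[B=768/205 F=512/205 H=1024/335] → run F
t=5: vr[B=768/205 F=510976/162565 H=1024/335] → run H
t=6: vr[B=768/205 F=510976/162565 H=2048/335] → run F
t=7: vr[B=768/205 F=615936/162565 H=2048/335] → run B
t=8: vr[B=1024/205 F=615936/162565 H=2048/335] → run F
t=9: vr[B=1024/205 F=720896/162565 H=2048/335] → run F
t=10: vr[B=1024/205 H=2048/335] → run B
t=11: vr[B=256/41 H=2048/335] → run H
t=12: vr[B=256/41 H=3072/335] → run B
t=13: vr[H=3072/335] → run H
t=14: vr[H=4096/335] → run H
t=15: (idle)
t=16: (idle)
t=17: (idle)

completion order = F, B, H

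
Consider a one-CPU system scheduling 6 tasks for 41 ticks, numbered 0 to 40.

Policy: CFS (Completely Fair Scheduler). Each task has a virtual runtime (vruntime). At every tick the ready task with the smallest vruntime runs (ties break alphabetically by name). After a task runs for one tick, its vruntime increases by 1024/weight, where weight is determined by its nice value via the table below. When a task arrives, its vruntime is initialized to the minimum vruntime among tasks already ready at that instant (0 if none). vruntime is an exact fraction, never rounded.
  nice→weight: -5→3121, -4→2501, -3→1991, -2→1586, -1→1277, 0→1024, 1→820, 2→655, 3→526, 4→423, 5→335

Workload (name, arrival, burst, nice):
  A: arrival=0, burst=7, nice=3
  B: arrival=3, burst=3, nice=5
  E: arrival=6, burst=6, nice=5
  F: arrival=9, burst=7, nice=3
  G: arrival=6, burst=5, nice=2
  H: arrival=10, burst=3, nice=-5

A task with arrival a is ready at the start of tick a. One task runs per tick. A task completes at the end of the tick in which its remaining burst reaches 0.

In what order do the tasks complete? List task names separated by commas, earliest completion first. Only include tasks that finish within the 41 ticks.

t=0: vr[A=0] → run A
t=1: vr[A=512/263] → run A
t=2: vr[A=1024/263] → run A
t=3: vr[A=1536/263 B=1536/263] → run A
t=4: vr[A=2048/263 B=1536/263] → run B
t=5: vr[A=2048/263 B=783872/88105] → run A
t=6: vr[A=2560/263 B=783872/88105 E=783872/88105 G=783872/88105] → run B
t=7: vr[A=2560/263 B=1053184/88105 E=783872/88105 G=783872/88105] → run E
t=8: vr[A=2560/263 B=1053184/88105 E=1053184/88105 G=783872/88105] → run G
t=9: vr[A=2560/263 B=1053184/88105 E=1053184/88105 F=2560/263 G=120731136/11541755] → run A
t=10: vr[A=3072/263 B=1053184/88105 E=1053184/88105 F=2560/263 G=120731136/11541755 H=2560/263] → run F
t=11: vr[A=3072/263 B=1053184/88105 E=1053184/88105 F=3072/263 G=120731136/11541755 H=2560/263] → run H
t=12: vr[A=3072/263 B=1053184/88105 E=1053184/88105 F=3072/263 G=120731136/11541755 H=8259072/820823] → run H
t=13: vr[A=3072/263 B=1053184/88105 E=1053184/88105 F=3072/263 G=120731136/11541755 H=8528384/820823] → run H
t=14: vr[A=3072/263 B=1053184/88105 E=1053184/88105 F=3072/263 G=120731136/11541755] → run G
t=15: vr[A=3072/263 B=1053184/88105 E=1053184/88105 F=3072/263 G=27755008/2308351] → run A
t=16: vr[B=1053184/88105 E=1053184/88105 F=3072/263 G=27755008/2308351] → run F
t=17: vr[B=1053184/88105 E=1053184/88105 F=3584/263 G=27755008/2308351] → run B
t=18: vr[E=1053184/88105 F=3584/263 G=27755008/2308351] → run E
t=19: vr[E=1322496/88105 F=3584/263 G=27755008/2308351] → run G
t=20: vr[E=1322496/88105 F=3584/263 G=156818944/11541755] → run G
t=21: vr[E=1322496/88105 F=3584/263 G=174862848/11541755] → run F
t=22: vr[E=1322496/88105 F=4096/263 G=174862848/11541755] → run E
t=23: vr[E=1591808/88105 F=4096/263 G=174862848/11541755] → run G
t=24: vr[E=1591808/88105 F=4096/263] → run F
t=25: vr[E=1591808/88105 F=4608/263] → run F
t=26: vr[E=1591808/88105 F=5120/263] → run E
t=27: vr[E=372224/17621 F=5120/263] → run F
t=28: vr[E=372224/17621 F=5632/263] → run E
t=29: vr[E=2130432/88105 F=5632/263] → run F
t=30: vr[E=2130432/88105] → run E
t=31: (idle)
t=32: (idle)
t=33: (idle)
t=34: (idle)
t=35: (idle)
t=36: (idle)
t=37: (idle)
t=38: (idle)
t=39: (idle)
t=40: (idle)

completion order = H, A, B, G, F, E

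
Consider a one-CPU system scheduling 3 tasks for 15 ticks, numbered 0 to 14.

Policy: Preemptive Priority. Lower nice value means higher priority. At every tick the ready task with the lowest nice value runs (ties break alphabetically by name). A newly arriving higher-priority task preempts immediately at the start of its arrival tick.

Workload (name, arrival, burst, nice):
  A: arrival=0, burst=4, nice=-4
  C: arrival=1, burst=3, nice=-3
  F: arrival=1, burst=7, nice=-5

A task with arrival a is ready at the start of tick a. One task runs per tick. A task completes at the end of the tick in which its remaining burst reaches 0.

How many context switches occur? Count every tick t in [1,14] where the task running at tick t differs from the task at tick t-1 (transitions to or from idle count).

t=0: ready={A} → run A
t=1: ready={A,C,F} → run F
t=2: ready={A,C,F} → run F
t=3: ready={A,C,F} → run F
t=4: ready={A,C,F} → run F
t=5: ready={A,C,F} → run F
t=6: ready={A,C,F} → run F
t=7: ready={A,C,F} → run F
t=8: ready={A,C} → run A
t=9: ready={A,C} → run A
t=10: ready={A,C} → run A
t=11: ready={C} → run C
t=12: ready={C} → run C
t=13: ready={C} → run C
t=14: (idle)

context switches = 4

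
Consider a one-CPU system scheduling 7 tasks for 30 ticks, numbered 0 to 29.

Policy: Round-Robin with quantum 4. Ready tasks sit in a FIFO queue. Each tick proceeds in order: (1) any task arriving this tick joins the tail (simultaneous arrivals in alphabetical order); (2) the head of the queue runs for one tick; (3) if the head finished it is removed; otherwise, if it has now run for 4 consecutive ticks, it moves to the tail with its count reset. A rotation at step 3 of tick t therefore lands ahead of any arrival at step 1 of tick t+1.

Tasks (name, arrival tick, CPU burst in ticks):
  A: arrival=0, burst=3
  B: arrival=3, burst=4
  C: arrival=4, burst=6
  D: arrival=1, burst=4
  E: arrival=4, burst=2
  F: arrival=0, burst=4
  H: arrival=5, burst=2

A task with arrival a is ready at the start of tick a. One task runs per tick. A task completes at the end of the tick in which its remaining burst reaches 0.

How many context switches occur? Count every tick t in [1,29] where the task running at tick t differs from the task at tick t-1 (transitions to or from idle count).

t=0: queue=[A,F] q_used=0 → run A
t=1: queue=[A,F,D] q_used=1 → run A
t=2: queue=[A,F,D] q_used=2 → run A
t=3: queue=[F,D,B] q_used=0 → run F
t=4: queue=[F,D,B,C,E] q_used=1 → run F
t=5: queue=[F,D,B,C,E,H] q_used=2 → run F
t=6: queue=[F,D,B,C,E,H] q_used=3 → run F
t=7: queue=[D,B,C,E,H] q_used=0 → run D
t=8: queue=[D,B,C,E,H] q_used=1 → run D
t=9: queue=[D,B,C,E,H] q_used=2 → run D
t=10: queue=[D,B,C,E,H] q_used=3 → run D
t=11: queue=[B,C,E,H] q_used=0 → run B
t=12: queue=[B,C,E,H] q_used=1 → run B
t=13: queue=[B,C,E,H] q_used=2 → run B
t=14: queue=[B,C,E,H] q_used=3 → run B
t=15: queue=[C,E,H] q_used=0 → run C
t=16: queue=[C,E,H] q_used=1 → run C
t=17: queue=[C,E,H] q_used=2 → run C
t=18: queue=[C,E,H] q_used=3 → run C
t=19: queue=[E,H,C] q_used=0 → run E
t=20: queue=[E,H,C] q_used=1 → run E
t=21: queue=[H,C] q_used=0 → run H
t=22: queue=[H,C] q_used=1 → run H
t=23: queue=[C] q_used=0 → run C
t=24: queue=[C] q_used=1 → run C
t=25: (idle)
t=26: (idle)
t=27: (idle)
t=28: (idle)
t=29: (idle)

context switches = 8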